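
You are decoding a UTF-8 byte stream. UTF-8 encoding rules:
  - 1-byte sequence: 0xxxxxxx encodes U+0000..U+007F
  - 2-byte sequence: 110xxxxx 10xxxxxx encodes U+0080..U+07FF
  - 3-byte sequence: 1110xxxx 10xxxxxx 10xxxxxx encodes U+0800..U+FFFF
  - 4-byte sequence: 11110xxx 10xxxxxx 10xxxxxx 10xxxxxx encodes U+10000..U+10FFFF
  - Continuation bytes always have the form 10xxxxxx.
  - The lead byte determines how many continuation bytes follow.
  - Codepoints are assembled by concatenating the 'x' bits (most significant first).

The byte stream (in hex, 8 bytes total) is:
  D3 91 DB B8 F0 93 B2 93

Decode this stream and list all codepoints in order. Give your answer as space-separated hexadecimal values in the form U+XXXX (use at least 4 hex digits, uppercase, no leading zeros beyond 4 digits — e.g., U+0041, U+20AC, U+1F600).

Byte[0]=D3: 2-byte lead, need 1 cont bytes. acc=0x13
Byte[1]=91: continuation. acc=(acc<<6)|0x11=0x4D1
Completed: cp=U+04D1 (starts at byte 0)
Byte[2]=DB: 2-byte lead, need 1 cont bytes. acc=0x1B
Byte[3]=B8: continuation. acc=(acc<<6)|0x38=0x6F8
Completed: cp=U+06F8 (starts at byte 2)
Byte[4]=F0: 4-byte lead, need 3 cont bytes. acc=0x0
Byte[5]=93: continuation. acc=(acc<<6)|0x13=0x13
Byte[6]=B2: continuation. acc=(acc<<6)|0x32=0x4F2
Byte[7]=93: continuation. acc=(acc<<6)|0x13=0x13C93
Completed: cp=U+13C93 (starts at byte 4)

Answer: U+04D1 U+06F8 U+13C93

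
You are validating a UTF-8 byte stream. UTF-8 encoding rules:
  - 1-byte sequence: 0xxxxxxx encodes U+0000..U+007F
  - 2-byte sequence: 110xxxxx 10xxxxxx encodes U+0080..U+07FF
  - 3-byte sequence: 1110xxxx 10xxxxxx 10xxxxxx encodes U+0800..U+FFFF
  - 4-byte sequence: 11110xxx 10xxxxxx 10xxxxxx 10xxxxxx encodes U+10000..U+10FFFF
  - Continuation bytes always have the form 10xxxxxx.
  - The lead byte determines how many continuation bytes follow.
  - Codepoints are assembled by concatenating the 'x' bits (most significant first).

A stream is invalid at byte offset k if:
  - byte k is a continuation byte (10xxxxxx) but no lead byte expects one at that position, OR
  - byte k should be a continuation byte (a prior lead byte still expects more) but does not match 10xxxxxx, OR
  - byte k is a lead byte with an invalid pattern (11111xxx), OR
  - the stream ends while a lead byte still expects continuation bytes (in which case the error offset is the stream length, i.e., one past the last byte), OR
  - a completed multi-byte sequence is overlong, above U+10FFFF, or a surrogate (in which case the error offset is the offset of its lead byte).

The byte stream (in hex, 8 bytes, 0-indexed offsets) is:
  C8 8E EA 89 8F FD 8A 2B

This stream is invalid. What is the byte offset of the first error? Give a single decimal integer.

Answer: 5

Derivation:
Byte[0]=C8: 2-byte lead, need 1 cont bytes. acc=0x8
Byte[1]=8E: continuation. acc=(acc<<6)|0x0E=0x20E
Completed: cp=U+020E (starts at byte 0)
Byte[2]=EA: 3-byte lead, need 2 cont bytes. acc=0xA
Byte[3]=89: continuation. acc=(acc<<6)|0x09=0x289
Byte[4]=8F: continuation. acc=(acc<<6)|0x0F=0xA24F
Completed: cp=U+A24F (starts at byte 2)
Byte[5]=FD: INVALID lead byte (not 0xxx/110x/1110/11110)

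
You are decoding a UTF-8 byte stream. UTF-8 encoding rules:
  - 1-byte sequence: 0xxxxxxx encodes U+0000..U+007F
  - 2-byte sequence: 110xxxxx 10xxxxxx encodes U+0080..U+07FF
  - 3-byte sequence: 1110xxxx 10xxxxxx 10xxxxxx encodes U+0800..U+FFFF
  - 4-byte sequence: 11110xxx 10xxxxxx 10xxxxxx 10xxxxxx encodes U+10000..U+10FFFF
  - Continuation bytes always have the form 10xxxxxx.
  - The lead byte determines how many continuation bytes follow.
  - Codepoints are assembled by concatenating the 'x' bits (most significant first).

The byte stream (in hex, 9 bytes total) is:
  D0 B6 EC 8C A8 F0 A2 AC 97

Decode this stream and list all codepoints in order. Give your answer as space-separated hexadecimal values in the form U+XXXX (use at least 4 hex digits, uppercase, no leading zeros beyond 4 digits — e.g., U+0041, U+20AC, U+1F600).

Byte[0]=D0: 2-byte lead, need 1 cont bytes. acc=0x10
Byte[1]=B6: continuation. acc=(acc<<6)|0x36=0x436
Completed: cp=U+0436 (starts at byte 0)
Byte[2]=EC: 3-byte lead, need 2 cont bytes. acc=0xC
Byte[3]=8C: continuation. acc=(acc<<6)|0x0C=0x30C
Byte[4]=A8: continuation. acc=(acc<<6)|0x28=0xC328
Completed: cp=U+C328 (starts at byte 2)
Byte[5]=F0: 4-byte lead, need 3 cont bytes. acc=0x0
Byte[6]=A2: continuation. acc=(acc<<6)|0x22=0x22
Byte[7]=AC: continuation. acc=(acc<<6)|0x2C=0x8AC
Byte[8]=97: continuation. acc=(acc<<6)|0x17=0x22B17
Completed: cp=U+22B17 (starts at byte 5)

Answer: U+0436 U+C328 U+22B17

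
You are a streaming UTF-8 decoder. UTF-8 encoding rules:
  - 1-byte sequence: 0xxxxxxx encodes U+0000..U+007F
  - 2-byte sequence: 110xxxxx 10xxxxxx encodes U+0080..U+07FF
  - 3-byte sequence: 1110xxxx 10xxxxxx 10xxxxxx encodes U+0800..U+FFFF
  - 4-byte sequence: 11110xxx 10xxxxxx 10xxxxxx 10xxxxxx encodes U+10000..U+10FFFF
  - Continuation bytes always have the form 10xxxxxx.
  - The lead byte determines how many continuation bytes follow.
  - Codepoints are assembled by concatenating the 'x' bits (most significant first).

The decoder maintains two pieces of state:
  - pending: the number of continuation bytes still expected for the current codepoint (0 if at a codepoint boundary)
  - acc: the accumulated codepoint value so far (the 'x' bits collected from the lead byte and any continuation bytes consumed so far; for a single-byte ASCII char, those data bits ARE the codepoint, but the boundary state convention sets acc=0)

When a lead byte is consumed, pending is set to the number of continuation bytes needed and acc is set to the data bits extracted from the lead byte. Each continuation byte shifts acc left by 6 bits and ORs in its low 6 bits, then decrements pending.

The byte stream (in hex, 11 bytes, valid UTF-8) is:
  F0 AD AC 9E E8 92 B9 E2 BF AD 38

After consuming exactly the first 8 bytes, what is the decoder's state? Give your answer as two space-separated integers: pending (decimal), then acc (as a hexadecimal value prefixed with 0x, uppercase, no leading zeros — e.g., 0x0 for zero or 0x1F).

Answer: 2 0x2

Derivation:
Byte[0]=F0: 4-byte lead. pending=3, acc=0x0
Byte[1]=AD: continuation. acc=(acc<<6)|0x2D=0x2D, pending=2
Byte[2]=AC: continuation. acc=(acc<<6)|0x2C=0xB6C, pending=1
Byte[3]=9E: continuation. acc=(acc<<6)|0x1E=0x2DB1E, pending=0
Byte[4]=E8: 3-byte lead. pending=2, acc=0x8
Byte[5]=92: continuation. acc=(acc<<6)|0x12=0x212, pending=1
Byte[6]=B9: continuation. acc=(acc<<6)|0x39=0x84B9, pending=0
Byte[7]=E2: 3-byte lead. pending=2, acc=0x2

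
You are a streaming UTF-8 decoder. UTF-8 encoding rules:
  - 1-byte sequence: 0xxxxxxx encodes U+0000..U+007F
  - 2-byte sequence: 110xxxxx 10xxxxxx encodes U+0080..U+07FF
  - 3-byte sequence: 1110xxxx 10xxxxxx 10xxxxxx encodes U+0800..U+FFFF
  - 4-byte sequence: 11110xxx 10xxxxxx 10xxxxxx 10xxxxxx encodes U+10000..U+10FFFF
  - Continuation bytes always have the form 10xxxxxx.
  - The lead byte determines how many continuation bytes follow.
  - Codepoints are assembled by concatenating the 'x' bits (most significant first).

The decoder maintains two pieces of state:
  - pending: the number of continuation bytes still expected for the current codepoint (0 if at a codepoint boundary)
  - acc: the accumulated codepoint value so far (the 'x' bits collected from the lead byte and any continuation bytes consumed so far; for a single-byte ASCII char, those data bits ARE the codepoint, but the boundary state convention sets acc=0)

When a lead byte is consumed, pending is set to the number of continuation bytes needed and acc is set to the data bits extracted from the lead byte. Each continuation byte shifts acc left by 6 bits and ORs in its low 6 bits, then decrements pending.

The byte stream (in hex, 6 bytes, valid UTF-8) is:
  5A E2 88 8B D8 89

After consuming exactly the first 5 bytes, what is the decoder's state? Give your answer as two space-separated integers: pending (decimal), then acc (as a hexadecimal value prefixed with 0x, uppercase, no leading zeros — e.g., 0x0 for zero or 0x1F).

Byte[0]=5A: 1-byte. pending=0, acc=0x0
Byte[1]=E2: 3-byte lead. pending=2, acc=0x2
Byte[2]=88: continuation. acc=(acc<<6)|0x08=0x88, pending=1
Byte[3]=8B: continuation. acc=(acc<<6)|0x0B=0x220B, pending=0
Byte[4]=D8: 2-byte lead. pending=1, acc=0x18

Answer: 1 0x18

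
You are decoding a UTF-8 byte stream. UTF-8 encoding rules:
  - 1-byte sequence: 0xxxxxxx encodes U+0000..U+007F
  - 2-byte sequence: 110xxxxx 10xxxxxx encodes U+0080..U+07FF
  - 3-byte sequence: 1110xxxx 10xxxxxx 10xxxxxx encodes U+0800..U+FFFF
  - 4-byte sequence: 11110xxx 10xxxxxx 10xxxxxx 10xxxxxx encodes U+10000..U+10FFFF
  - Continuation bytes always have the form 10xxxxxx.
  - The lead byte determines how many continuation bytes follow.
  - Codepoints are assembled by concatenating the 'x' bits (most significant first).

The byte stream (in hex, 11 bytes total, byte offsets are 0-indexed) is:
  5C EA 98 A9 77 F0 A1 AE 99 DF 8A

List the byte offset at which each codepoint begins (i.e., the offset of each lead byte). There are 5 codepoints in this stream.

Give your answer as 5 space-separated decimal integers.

Byte[0]=5C: 1-byte ASCII. cp=U+005C
Byte[1]=EA: 3-byte lead, need 2 cont bytes. acc=0xA
Byte[2]=98: continuation. acc=(acc<<6)|0x18=0x298
Byte[3]=A9: continuation. acc=(acc<<6)|0x29=0xA629
Completed: cp=U+A629 (starts at byte 1)
Byte[4]=77: 1-byte ASCII. cp=U+0077
Byte[5]=F0: 4-byte lead, need 3 cont bytes. acc=0x0
Byte[6]=A1: continuation. acc=(acc<<6)|0x21=0x21
Byte[7]=AE: continuation. acc=(acc<<6)|0x2E=0x86E
Byte[8]=99: continuation. acc=(acc<<6)|0x19=0x21B99
Completed: cp=U+21B99 (starts at byte 5)
Byte[9]=DF: 2-byte lead, need 1 cont bytes. acc=0x1F
Byte[10]=8A: continuation. acc=(acc<<6)|0x0A=0x7CA
Completed: cp=U+07CA (starts at byte 9)

Answer: 0 1 4 5 9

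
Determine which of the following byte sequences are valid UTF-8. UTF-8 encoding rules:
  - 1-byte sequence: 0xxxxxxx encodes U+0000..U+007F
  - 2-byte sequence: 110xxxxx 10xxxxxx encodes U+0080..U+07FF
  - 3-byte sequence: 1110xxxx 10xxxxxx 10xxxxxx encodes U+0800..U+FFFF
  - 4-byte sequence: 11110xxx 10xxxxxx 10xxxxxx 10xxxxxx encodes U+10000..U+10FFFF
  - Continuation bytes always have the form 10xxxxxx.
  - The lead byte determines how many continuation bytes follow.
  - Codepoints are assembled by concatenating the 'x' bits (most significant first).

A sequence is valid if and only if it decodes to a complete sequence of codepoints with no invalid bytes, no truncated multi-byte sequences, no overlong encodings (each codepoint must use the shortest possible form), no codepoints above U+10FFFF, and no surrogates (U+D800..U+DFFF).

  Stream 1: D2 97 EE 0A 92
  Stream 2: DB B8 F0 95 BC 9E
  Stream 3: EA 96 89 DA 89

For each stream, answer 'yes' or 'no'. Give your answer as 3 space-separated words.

Stream 1: error at byte offset 3. INVALID
Stream 2: decodes cleanly. VALID
Stream 3: decodes cleanly. VALID

Answer: no yes yes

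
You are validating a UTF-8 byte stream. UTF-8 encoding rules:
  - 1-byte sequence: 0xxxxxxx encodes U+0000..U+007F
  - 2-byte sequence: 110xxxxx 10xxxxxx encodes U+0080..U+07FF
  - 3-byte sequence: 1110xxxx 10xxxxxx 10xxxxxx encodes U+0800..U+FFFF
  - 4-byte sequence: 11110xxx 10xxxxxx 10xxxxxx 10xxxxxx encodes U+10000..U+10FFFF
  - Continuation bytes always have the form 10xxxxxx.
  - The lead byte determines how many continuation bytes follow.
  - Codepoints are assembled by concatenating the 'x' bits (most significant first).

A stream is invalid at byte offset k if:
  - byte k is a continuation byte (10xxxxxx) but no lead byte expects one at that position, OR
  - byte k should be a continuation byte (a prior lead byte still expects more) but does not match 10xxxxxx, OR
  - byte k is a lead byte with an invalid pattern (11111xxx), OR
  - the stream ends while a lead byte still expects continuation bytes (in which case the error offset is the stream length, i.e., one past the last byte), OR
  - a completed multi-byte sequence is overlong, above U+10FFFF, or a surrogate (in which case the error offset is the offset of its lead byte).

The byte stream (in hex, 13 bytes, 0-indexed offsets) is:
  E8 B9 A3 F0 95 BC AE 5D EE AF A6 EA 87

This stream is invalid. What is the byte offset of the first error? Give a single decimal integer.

Byte[0]=E8: 3-byte lead, need 2 cont bytes. acc=0x8
Byte[1]=B9: continuation. acc=(acc<<6)|0x39=0x239
Byte[2]=A3: continuation. acc=(acc<<6)|0x23=0x8E63
Completed: cp=U+8E63 (starts at byte 0)
Byte[3]=F0: 4-byte lead, need 3 cont bytes. acc=0x0
Byte[4]=95: continuation. acc=(acc<<6)|0x15=0x15
Byte[5]=BC: continuation. acc=(acc<<6)|0x3C=0x57C
Byte[6]=AE: continuation. acc=(acc<<6)|0x2E=0x15F2E
Completed: cp=U+15F2E (starts at byte 3)
Byte[7]=5D: 1-byte ASCII. cp=U+005D
Byte[8]=EE: 3-byte lead, need 2 cont bytes. acc=0xE
Byte[9]=AF: continuation. acc=(acc<<6)|0x2F=0x3AF
Byte[10]=A6: continuation. acc=(acc<<6)|0x26=0xEBE6
Completed: cp=U+EBE6 (starts at byte 8)
Byte[11]=EA: 3-byte lead, need 2 cont bytes. acc=0xA
Byte[12]=87: continuation. acc=(acc<<6)|0x07=0x287
Byte[13]: stream ended, expected continuation. INVALID

Answer: 13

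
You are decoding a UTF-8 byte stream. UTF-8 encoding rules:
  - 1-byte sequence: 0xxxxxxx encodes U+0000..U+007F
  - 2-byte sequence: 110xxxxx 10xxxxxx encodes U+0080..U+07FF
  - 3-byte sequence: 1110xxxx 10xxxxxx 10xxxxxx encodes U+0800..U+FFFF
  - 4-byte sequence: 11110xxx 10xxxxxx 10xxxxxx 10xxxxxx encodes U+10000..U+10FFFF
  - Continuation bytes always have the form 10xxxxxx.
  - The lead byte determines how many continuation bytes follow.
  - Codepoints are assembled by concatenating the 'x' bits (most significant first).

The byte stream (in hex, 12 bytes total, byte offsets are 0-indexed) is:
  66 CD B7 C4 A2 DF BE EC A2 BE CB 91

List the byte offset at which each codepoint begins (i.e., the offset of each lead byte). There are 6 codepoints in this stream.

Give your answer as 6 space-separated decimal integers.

Answer: 0 1 3 5 7 10

Derivation:
Byte[0]=66: 1-byte ASCII. cp=U+0066
Byte[1]=CD: 2-byte lead, need 1 cont bytes. acc=0xD
Byte[2]=B7: continuation. acc=(acc<<6)|0x37=0x377
Completed: cp=U+0377 (starts at byte 1)
Byte[3]=C4: 2-byte lead, need 1 cont bytes. acc=0x4
Byte[4]=A2: continuation. acc=(acc<<6)|0x22=0x122
Completed: cp=U+0122 (starts at byte 3)
Byte[5]=DF: 2-byte lead, need 1 cont bytes. acc=0x1F
Byte[6]=BE: continuation. acc=(acc<<6)|0x3E=0x7FE
Completed: cp=U+07FE (starts at byte 5)
Byte[7]=EC: 3-byte lead, need 2 cont bytes. acc=0xC
Byte[8]=A2: continuation. acc=(acc<<6)|0x22=0x322
Byte[9]=BE: continuation. acc=(acc<<6)|0x3E=0xC8BE
Completed: cp=U+C8BE (starts at byte 7)
Byte[10]=CB: 2-byte lead, need 1 cont bytes. acc=0xB
Byte[11]=91: continuation. acc=(acc<<6)|0x11=0x2D1
Completed: cp=U+02D1 (starts at byte 10)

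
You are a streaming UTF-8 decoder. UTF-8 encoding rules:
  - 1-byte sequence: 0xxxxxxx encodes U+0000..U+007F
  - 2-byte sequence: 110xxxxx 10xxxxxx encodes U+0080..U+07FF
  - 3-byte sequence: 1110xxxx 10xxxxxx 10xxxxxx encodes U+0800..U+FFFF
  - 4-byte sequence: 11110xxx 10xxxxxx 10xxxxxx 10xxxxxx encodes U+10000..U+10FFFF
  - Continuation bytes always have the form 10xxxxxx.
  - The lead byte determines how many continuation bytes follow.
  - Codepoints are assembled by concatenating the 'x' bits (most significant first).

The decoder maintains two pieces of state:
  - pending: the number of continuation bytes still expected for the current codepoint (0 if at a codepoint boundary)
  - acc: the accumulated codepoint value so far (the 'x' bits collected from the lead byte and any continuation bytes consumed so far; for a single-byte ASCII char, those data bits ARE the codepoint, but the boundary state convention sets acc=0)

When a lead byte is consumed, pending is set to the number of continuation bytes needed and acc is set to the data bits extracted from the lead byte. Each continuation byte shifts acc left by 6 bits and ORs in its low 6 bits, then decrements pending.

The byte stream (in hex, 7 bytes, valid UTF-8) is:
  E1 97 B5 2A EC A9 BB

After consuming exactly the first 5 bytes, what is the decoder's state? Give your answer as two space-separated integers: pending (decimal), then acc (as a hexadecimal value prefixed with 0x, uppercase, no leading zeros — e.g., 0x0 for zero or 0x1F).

Answer: 2 0xC

Derivation:
Byte[0]=E1: 3-byte lead. pending=2, acc=0x1
Byte[1]=97: continuation. acc=(acc<<6)|0x17=0x57, pending=1
Byte[2]=B5: continuation. acc=(acc<<6)|0x35=0x15F5, pending=0
Byte[3]=2A: 1-byte. pending=0, acc=0x0
Byte[4]=EC: 3-byte lead. pending=2, acc=0xC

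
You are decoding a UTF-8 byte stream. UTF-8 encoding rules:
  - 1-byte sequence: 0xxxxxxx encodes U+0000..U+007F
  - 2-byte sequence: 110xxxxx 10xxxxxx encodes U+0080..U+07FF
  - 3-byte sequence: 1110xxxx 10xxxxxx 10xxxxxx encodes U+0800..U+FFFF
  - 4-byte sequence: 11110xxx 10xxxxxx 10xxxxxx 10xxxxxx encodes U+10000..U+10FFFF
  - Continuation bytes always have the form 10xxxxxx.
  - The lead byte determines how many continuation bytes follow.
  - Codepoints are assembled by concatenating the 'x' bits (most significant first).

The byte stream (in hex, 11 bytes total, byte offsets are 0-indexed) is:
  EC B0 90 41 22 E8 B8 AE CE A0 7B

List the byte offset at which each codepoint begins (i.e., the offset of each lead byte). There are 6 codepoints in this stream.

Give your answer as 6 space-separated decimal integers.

Byte[0]=EC: 3-byte lead, need 2 cont bytes. acc=0xC
Byte[1]=B0: continuation. acc=(acc<<6)|0x30=0x330
Byte[2]=90: continuation. acc=(acc<<6)|0x10=0xCC10
Completed: cp=U+CC10 (starts at byte 0)
Byte[3]=41: 1-byte ASCII. cp=U+0041
Byte[4]=22: 1-byte ASCII. cp=U+0022
Byte[5]=E8: 3-byte lead, need 2 cont bytes. acc=0x8
Byte[6]=B8: continuation. acc=(acc<<6)|0x38=0x238
Byte[7]=AE: continuation. acc=(acc<<6)|0x2E=0x8E2E
Completed: cp=U+8E2E (starts at byte 5)
Byte[8]=CE: 2-byte lead, need 1 cont bytes. acc=0xE
Byte[9]=A0: continuation. acc=(acc<<6)|0x20=0x3A0
Completed: cp=U+03A0 (starts at byte 8)
Byte[10]=7B: 1-byte ASCII. cp=U+007B

Answer: 0 3 4 5 8 10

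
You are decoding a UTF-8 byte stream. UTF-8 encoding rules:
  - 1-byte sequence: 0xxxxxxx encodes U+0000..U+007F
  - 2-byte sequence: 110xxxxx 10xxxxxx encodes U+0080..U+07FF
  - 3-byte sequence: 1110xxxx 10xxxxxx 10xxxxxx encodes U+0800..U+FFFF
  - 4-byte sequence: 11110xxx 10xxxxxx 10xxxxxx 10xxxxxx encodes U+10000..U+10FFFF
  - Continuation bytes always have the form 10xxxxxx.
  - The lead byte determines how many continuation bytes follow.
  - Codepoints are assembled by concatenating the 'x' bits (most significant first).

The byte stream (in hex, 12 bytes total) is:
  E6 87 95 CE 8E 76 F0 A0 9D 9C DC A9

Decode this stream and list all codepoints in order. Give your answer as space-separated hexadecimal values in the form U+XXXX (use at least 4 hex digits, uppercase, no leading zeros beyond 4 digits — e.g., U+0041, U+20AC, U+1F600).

Byte[0]=E6: 3-byte lead, need 2 cont bytes. acc=0x6
Byte[1]=87: continuation. acc=(acc<<6)|0x07=0x187
Byte[2]=95: continuation. acc=(acc<<6)|0x15=0x61D5
Completed: cp=U+61D5 (starts at byte 0)
Byte[3]=CE: 2-byte lead, need 1 cont bytes. acc=0xE
Byte[4]=8E: continuation. acc=(acc<<6)|0x0E=0x38E
Completed: cp=U+038E (starts at byte 3)
Byte[5]=76: 1-byte ASCII. cp=U+0076
Byte[6]=F0: 4-byte lead, need 3 cont bytes. acc=0x0
Byte[7]=A0: continuation. acc=(acc<<6)|0x20=0x20
Byte[8]=9D: continuation. acc=(acc<<6)|0x1D=0x81D
Byte[9]=9C: continuation. acc=(acc<<6)|0x1C=0x2075C
Completed: cp=U+2075C (starts at byte 6)
Byte[10]=DC: 2-byte lead, need 1 cont bytes. acc=0x1C
Byte[11]=A9: continuation. acc=(acc<<6)|0x29=0x729
Completed: cp=U+0729 (starts at byte 10)

Answer: U+61D5 U+038E U+0076 U+2075C U+0729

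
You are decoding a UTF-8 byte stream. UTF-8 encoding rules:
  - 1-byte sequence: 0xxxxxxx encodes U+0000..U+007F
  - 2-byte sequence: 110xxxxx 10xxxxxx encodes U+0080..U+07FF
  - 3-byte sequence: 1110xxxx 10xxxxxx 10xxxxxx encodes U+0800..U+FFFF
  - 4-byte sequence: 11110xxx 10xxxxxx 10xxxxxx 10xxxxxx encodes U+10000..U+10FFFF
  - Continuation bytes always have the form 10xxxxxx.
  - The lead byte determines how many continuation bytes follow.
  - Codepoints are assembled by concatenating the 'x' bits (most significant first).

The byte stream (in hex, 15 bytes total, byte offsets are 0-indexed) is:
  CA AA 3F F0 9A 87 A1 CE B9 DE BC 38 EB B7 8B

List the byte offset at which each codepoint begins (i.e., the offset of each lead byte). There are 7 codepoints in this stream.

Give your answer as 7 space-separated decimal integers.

Byte[0]=CA: 2-byte lead, need 1 cont bytes. acc=0xA
Byte[1]=AA: continuation. acc=(acc<<6)|0x2A=0x2AA
Completed: cp=U+02AA (starts at byte 0)
Byte[2]=3F: 1-byte ASCII. cp=U+003F
Byte[3]=F0: 4-byte lead, need 3 cont bytes. acc=0x0
Byte[4]=9A: continuation. acc=(acc<<6)|0x1A=0x1A
Byte[5]=87: continuation. acc=(acc<<6)|0x07=0x687
Byte[6]=A1: continuation. acc=(acc<<6)|0x21=0x1A1E1
Completed: cp=U+1A1E1 (starts at byte 3)
Byte[7]=CE: 2-byte lead, need 1 cont bytes. acc=0xE
Byte[8]=B9: continuation. acc=(acc<<6)|0x39=0x3B9
Completed: cp=U+03B9 (starts at byte 7)
Byte[9]=DE: 2-byte lead, need 1 cont bytes. acc=0x1E
Byte[10]=BC: continuation. acc=(acc<<6)|0x3C=0x7BC
Completed: cp=U+07BC (starts at byte 9)
Byte[11]=38: 1-byte ASCII. cp=U+0038
Byte[12]=EB: 3-byte lead, need 2 cont bytes. acc=0xB
Byte[13]=B7: continuation. acc=(acc<<6)|0x37=0x2F7
Byte[14]=8B: continuation. acc=(acc<<6)|0x0B=0xBDCB
Completed: cp=U+BDCB (starts at byte 12)

Answer: 0 2 3 7 9 11 12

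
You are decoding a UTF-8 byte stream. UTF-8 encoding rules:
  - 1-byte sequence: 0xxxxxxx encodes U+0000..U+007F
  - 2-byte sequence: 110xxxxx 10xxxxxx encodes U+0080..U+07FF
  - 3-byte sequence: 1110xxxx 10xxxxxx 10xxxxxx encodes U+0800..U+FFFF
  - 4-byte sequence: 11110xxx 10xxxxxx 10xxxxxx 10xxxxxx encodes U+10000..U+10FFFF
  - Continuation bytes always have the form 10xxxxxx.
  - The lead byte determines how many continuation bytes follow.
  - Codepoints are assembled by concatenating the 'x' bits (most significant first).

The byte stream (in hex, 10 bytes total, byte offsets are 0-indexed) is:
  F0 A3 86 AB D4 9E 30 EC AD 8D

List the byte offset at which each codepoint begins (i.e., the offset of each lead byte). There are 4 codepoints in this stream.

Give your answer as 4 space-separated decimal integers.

Byte[0]=F0: 4-byte lead, need 3 cont bytes. acc=0x0
Byte[1]=A3: continuation. acc=(acc<<6)|0x23=0x23
Byte[2]=86: continuation. acc=(acc<<6)|0x06=0x8C6
Byte[3]=AB: continuation. acc=(acc<<6)|0x2B=0x231AB
Completed: cp=U+231AB (starts at byte 0)
Byte[4]=D4: 2-byte lead, need 1 cont bytes. acc=0x14
Byte[5]=9E: continuation. acc=(acc<<6)|0x1E=0x51E
Completed: cp=U+051E (starts at byte 4)
Byte[6]=30: 1-byte ASCII. cp=U+0030
Byte[7]=EC: 3-byte lead, need 2 cont bytes. acc=0xC
Byte[8]=AD: continuation. acc=(acc<<6)|0x2D=0x32D
Byte[9]=8D: continuation. acc=(acc<<6)|0x0D=0xCB4D
Completed: cp=U+CB4D (starts at byte 7)

Answer: 0 4 6 7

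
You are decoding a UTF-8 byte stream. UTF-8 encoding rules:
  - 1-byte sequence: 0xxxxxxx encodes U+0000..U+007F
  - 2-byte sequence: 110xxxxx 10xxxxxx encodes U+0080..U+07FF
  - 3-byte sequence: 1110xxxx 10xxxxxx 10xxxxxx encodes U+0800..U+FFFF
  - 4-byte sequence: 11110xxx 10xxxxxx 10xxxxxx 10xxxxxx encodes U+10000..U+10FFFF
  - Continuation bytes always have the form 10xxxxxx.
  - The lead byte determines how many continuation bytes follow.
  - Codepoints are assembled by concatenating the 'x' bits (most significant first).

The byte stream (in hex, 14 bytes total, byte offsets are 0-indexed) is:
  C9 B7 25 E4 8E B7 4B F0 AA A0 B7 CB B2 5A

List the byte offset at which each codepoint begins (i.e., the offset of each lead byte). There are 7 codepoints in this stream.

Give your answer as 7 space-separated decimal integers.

Byte[0]=C9: 2-byte lead, need 1 cont bytes. acc=0x9
Byte[1]=B7: continuation. acc=(acc<<6)|0x37=0x277
Completed: cp=U+0277 (starts at byte 0)
Byte[2]=25: 1-byte ASCII. cp=U+0025
Byte[3]=E4: 3-byte lead, need 2 cont bytes. acc=0x4
Byte[4]=8E: continuation. acc=(acc<<6)|0x0E=0x10E
Byte[5]=B7: continuation. acc=(acc<<6)|0x37=0x43B7
Completed: cp=U+43B7 (starts at byte 3)
Byte[6]=4B: 1-byte ASCII. cp=U+004B
Byte[7]=F0: 4-byte lead, need 3 cont bytes. acc=0x0
Byte[8]=AA: continuation. acc=(acc<<6)|0x2A=0x2A
Byte[9]=A0: continuation. acc=(acc<<6)|0x20=0xAA0
Byte[10]=B7: continuation. acc=(acc<<6)|0x37=0x2A837
Completed: cp=U+2A837 (starts at byte 7)
Byte[11]=CB: 2-byte lead, need 1 cont bytes. acc=0xB
Byte[12]=B2: continuation. acc=(acc<<6)|0x32=0x2F2
Completed: cp=U+02F2 (starts at byte 11)
Byte[13]=5A: 1-byte ASCII. cp=U+005A

Answer: 0 2 3 6 7 11 13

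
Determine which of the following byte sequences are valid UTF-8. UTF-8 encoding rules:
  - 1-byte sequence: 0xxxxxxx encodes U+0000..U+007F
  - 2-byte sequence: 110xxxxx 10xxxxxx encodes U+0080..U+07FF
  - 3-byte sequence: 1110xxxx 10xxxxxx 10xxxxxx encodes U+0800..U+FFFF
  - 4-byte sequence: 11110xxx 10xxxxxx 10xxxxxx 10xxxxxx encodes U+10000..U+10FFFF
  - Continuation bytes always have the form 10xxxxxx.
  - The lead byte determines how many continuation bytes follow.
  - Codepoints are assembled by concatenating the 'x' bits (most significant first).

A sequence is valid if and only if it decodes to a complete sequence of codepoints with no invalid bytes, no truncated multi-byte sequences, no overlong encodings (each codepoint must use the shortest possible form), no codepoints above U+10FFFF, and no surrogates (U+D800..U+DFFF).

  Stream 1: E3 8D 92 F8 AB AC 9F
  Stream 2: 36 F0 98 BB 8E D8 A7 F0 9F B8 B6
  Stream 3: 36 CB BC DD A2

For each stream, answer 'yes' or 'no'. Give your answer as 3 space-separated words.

Stream 1: error at byte offset 3. INVALID
Stream 2: decodes cleanly. VALID
Stream 3: decodes cleanly. VALID

Answer: no yes yes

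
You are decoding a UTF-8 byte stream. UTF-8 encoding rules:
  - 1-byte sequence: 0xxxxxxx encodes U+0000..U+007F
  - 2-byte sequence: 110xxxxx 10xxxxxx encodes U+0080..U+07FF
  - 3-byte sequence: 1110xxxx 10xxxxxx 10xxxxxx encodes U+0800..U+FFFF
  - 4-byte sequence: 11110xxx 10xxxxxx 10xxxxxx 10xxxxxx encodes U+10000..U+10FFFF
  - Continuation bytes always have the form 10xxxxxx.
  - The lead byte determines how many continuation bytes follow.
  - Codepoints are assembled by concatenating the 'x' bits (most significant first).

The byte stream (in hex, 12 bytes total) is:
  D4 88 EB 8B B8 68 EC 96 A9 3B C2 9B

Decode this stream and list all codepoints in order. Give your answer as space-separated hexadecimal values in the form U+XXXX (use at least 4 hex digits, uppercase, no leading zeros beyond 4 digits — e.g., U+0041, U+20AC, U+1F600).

Answer: U+0508 U+B2F8 U+0068 U+C5A9 U+003B U+009B

Derivation:
Byte[0]=D4: 2-byte lead, need 1 cont bytes. acc=0x14
Byte[1]=88: continuation. acc=(acc<<6)|0x08=0x508
Completed: cp=U+0508 (starts at byte 0)
Byte[2]=EB: 3-byte lead, need 2 cont bytes. acc=0xB
Byte[3]=8B: continuation. acc=(acc<<6)|0x0B=0x2CB
Byte[4]=B8: continuation. acc=(acc<<6)|0x38=0xB2F8
Completed: cp=U+B2F8 (starts at byte 2)
Byte[5]=68: 1-byte ASCII. cp=U+0068
Byte[6]=EC: 3-byte lead, need 2 cont bytes. acc=0xC
Byte[7]=96: continuation. acc=(acc<<6)|0x16=0x316
Byte[8]=A9: continuation. acc=(acc<<6)|0x29=0xC5A9
Completed: cp=U+C5A9 (starts at byte 6)
Byte[9]=3B: 1-byte ASCII. cp=U+003B
Byte[10]=C2: 2-byte lead, need 1 cont bytes. acc=0x2
Byte[11]=9B: continuation. acc=(acc<<6)|0x1B=0x9B
Completed: cp=U+009B (starts at byte 10)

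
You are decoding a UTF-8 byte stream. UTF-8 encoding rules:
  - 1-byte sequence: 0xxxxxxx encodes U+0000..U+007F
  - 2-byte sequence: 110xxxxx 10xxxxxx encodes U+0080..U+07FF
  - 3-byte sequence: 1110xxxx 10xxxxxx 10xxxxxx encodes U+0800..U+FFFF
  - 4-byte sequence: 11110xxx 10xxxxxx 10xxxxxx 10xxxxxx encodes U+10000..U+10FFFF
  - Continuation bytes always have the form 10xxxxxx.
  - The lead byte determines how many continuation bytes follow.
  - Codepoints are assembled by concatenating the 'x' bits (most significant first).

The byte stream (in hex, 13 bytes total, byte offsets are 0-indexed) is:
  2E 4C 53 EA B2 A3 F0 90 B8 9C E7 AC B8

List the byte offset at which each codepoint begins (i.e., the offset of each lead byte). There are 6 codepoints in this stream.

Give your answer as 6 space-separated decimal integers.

Answer: 0 1 2 3 6 10

Derivation:
Byte[0]=2E: 1-byte ASCII. cp=U+002E
Byte[1]=4C: 1-byte ASCII. cp=U+004C
Byte[2]=53: 1-byte ASCII. cp=U+0053
Byte[3]=EA: 3-byte lead, need 2 cont bytes. acc=0xA
Byte[4]=B2: continuation. acc=(acc<<6)|0x32=0x2B2
Byte[5]=A3: continuation. acc=(acc<<6)|0x23=0xACA3
Completed: cp=U+ACA3 (starts at byte 3)
Byte[6]=F0: 4-byte lead, need 3 cont bytes. acc=0x0
Byte[7]=90: continuation. acc=(acc<<6)|0x10=0x10
Byte[8]=B8: continuation. acc=(acc<<6)|0x38=0x438
Byte[9]=9C: continuation. acc=(acc<<6)|0x1C=0x10E1C
Completed: cp=U+10E1C (starts at byte 6)
Byte[10]=E7: 3-byte lead, need 2 cont bytes. acc=0x7
Byte[11]=AC: continuation. acc=(acc<<6)|0x2C=0x1EC
Byte[12]=B8: continuation. acc=(acc<<6)|0x38=0x7B38
Completed: cp=U+7B38 (starts at byte 10)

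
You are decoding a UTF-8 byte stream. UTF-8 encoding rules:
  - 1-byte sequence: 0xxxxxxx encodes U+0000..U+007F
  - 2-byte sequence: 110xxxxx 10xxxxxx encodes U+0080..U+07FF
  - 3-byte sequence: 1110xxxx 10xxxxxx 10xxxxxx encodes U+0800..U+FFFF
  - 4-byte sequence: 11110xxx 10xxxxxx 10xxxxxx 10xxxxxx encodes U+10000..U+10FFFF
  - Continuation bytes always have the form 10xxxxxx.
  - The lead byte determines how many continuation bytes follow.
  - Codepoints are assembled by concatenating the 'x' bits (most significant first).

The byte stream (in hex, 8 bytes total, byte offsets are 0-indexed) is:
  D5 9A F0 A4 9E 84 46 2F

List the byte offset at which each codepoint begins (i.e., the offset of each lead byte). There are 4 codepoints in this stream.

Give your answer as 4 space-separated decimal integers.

Byte[0]=D5: 2-byte lead, need 1 cont bytes. acc=0x15
Byte[1]=9A: continuation. acc=(acc<<6)|0x1A=0x55A
Completed: cp=U+055A (starts at byte 0)
Byte[2]=F0: 4-byte lead, need 3 cont bytes. acc=0x0
Byte[3]=A4: continuation. acc=(acc<<6)|0x24=0x24
Byte[4]=9E: continuation. acc=(acc<<6)|0x1E=0x91E
Byte[5]=84: continuation. acc=(acc<<6)|0x04=0x24784
Completed: cp=U+24784 (starts at byte 2)
Byte[6]=46: 1-byte ASCII. cp=U+0046
Byte[7]=2F: 1-byte ASCII. cp=U+002F

Answer: 0 2 6 7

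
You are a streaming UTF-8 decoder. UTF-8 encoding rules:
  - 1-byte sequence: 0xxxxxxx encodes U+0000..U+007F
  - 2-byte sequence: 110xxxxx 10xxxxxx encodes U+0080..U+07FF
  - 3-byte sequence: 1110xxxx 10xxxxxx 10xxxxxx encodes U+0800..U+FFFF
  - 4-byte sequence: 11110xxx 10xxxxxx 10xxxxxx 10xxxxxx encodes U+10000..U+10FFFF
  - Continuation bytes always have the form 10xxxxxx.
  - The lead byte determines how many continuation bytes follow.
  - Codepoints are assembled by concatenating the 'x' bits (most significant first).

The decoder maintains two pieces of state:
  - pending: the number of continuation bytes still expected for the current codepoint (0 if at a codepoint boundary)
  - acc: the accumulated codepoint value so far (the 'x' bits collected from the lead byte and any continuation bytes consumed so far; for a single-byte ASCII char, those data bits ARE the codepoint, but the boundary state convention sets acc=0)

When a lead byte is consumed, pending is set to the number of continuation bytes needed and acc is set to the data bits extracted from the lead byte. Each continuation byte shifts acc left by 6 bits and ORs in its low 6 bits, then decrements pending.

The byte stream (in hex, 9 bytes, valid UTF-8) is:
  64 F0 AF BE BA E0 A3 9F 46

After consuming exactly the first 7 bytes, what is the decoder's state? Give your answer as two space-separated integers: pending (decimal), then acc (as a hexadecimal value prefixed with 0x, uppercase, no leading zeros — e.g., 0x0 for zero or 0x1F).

Byte[0]=64: 1-byte. pending=0, acc=0x0
Byte[1]=F0: 4-byte lead. pending=3, acc=0x0
Byte[2]=AF: continuation. acc=(acc<<6)|0x2F=0x2F, pending=2
Byte[3]=BE: continuation. acc=(acc<<6)|0x3E=0xBFE, pending=1
Byte[4]=BA: continuation. acc=(acc<<6)|0x3A=0x2FFBA, pending=0
Byte[5]=E0: 3-byte lead. pending=2, acc=0x0
Byte[6]=A3: continuation. acc=(acc<<6)|0x23=0x23, pending=1

Answer: 1 0x23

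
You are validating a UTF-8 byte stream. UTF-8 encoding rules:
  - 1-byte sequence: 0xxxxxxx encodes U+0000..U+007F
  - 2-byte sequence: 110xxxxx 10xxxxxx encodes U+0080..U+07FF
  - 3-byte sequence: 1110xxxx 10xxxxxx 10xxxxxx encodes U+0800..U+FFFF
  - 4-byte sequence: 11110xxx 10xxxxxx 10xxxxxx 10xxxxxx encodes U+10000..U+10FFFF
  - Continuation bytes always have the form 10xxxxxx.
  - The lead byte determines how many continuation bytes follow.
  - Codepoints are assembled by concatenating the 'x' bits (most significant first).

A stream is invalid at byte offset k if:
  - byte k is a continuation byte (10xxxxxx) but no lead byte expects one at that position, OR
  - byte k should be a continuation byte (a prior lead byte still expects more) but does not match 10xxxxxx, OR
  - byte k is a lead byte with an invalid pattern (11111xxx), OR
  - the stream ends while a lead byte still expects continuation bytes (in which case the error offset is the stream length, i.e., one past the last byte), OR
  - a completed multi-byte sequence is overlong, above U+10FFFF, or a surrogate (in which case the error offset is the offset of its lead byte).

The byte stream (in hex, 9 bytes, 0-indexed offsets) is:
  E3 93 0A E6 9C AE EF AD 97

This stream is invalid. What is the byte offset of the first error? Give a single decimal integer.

Byte[0]=E3: 3-byte lead, need 2 cont bytes. acc=0x3
Byte[1]=93: continuation. acc=(acc<<6)|0x13=0xD3
Byte[2]=0A: expected 10xxxxxx continuation. INVALID

Answer: 2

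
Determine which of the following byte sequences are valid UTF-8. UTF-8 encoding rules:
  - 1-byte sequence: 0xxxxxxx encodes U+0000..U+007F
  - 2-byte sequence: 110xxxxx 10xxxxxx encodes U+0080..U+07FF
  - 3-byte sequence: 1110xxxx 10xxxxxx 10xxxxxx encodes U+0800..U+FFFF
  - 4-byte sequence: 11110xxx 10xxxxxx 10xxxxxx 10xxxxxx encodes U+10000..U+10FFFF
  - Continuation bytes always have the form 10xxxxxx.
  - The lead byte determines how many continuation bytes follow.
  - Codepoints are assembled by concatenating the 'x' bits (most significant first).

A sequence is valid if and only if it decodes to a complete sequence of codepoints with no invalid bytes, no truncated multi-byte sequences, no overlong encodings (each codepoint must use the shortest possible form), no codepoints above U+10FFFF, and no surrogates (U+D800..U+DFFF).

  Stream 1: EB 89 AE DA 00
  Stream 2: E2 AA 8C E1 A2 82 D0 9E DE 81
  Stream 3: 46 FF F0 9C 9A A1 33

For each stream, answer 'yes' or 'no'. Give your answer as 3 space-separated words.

Answer: no yes no

Derivation:
Stream 1: error at byte offset 4. INVALID
Stream 2: decodes cleanly. VALID
Stream 3: error at byte offset 1. INVALID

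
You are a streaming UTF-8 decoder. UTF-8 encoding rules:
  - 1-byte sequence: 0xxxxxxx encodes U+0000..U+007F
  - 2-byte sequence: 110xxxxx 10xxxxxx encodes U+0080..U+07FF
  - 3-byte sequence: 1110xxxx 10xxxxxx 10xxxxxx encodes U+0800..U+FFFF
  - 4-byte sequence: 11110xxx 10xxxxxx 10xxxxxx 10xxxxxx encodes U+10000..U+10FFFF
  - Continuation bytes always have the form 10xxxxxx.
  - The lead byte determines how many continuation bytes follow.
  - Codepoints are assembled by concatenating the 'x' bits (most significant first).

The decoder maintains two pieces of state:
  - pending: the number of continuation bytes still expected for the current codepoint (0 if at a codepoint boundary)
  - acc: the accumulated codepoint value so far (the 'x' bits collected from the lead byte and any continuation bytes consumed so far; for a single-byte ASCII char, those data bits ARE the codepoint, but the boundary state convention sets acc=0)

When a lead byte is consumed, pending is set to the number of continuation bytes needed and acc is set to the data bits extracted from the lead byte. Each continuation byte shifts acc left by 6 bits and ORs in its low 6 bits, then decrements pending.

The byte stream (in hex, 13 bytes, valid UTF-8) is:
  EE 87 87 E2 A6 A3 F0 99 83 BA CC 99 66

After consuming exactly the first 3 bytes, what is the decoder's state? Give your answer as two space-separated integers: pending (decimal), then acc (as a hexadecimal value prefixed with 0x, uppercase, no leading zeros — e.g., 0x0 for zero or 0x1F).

Byte[0]=EE: 3-byte lead. pending=2, acc=0xE
Byte[1]=87: continuation. acc=(acc<<6)|0x07=0x387, pending=1
Byte[2]=87: continuation. acc=(acc<<6)|0x07=0xE1C7, pending=0

Answer: 0 0xE1C7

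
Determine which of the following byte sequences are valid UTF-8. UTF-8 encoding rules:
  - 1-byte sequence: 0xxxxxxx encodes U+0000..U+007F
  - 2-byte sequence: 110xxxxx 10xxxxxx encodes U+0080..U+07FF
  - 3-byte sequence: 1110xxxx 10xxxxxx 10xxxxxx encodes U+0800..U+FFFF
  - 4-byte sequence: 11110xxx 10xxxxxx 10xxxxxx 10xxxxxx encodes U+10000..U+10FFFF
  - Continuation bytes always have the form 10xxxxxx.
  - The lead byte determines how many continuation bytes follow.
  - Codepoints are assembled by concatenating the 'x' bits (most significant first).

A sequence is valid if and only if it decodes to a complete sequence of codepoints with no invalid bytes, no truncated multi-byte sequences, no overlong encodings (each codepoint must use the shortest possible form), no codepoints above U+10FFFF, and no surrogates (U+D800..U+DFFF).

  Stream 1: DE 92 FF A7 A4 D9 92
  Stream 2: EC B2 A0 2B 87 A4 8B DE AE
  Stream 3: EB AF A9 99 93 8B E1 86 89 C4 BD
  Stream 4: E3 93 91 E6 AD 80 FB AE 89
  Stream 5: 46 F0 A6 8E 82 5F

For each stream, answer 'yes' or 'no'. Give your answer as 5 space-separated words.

Answer: no no no no yes

Derivation:
Stream 1: error at byte offset 2. INVALID
Stream 2: error at byte offset 4. INVALID
Stream 3: error at byte offset 3. INVALID
Stream 4: error at byte offset 6. INVALID
Stream 5: decodes cleanly. VALID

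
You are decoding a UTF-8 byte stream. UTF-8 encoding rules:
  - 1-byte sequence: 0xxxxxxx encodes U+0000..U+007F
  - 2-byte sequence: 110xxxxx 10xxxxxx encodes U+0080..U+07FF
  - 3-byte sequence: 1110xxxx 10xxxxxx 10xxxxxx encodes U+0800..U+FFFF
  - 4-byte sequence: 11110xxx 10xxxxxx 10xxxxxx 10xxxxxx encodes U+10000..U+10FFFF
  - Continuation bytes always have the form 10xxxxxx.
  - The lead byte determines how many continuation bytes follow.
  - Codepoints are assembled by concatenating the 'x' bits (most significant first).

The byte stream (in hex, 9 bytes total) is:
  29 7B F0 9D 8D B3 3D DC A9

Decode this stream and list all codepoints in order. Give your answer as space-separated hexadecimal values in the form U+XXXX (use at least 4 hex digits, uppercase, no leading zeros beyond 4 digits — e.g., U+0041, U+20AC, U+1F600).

Byte[0]=29: 1-byte ASCII. cp=U+0029
Byte[1]=7B: 1-byte ASCII. cp=U+007B
Byte[2]=F0: 4-byte lead, need 3 cont bytes. acc=0x0
Byte[3]=9D: continuation. acc=(acc<<6)|0x1D=0x1D
Byte[4]=8D: continuation. acc=(acc<<6)|0x0D=0x74D
Byte[5]=B3: continuation. acc=(acc<<6)|0x33=0x1D373
Completed: cp=U+1D373 (starts at byte 2)
Byte[6]=3D: 1-byte ASCII. cp=U+003D
Byte[7]=DC: 2-byte lead, need 1 cont bytes. acc=0x1C
Byte[8]=A9: continuation. acc=(acc<<6)|0x29=0x729
Completed: cp=U+0729 (starts at byte 7)

Answer: U+0029 U+007B U+1D373 U+003D U+0729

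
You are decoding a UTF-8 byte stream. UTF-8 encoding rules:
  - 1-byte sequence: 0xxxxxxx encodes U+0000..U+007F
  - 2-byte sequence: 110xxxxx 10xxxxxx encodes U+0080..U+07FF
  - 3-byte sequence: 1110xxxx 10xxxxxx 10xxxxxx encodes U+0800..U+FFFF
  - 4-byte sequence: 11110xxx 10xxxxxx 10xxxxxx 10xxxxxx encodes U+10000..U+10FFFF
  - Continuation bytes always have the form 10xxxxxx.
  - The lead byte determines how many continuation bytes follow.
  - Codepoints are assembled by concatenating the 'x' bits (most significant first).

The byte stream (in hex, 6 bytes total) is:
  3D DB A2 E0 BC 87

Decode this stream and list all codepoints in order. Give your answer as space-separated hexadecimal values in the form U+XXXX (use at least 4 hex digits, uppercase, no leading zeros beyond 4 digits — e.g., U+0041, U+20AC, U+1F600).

Answer: U+003D U+06E2 U+0F07

Derivation:
Byte[0]=3D: 1-byte ASCII. cp=U+003D
Byte[1]=DB: 2-byte lead, need 1 cont bytes. acc=0x1B
Byte[2]=A2: continuation. acc=(acc<<6)|0x22=0x6E2
Completed: cp=U+06E2 (starts at byte 1)
Byte[3]=E0: 3-byte lead, need 2 cont bytes. acc=0x0
Byte[4]=BC: continuation. acc=(acc<<6)|0x3C=0x3C
Byte[5]=87: continuation. acc=(acc<<6)|0x07=0xF07
Completed: cp=U+0F07 (starts at byte 3)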